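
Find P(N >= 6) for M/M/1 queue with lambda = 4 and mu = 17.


P(N >= 6) = rho^6 = (4/17)^6 = 0.0002

0.0002


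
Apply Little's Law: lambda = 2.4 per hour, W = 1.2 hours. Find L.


L = lambda * W = 2.4 * 1.2 = 2.88

2.88


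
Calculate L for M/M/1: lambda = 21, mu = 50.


rho = 21/50; L = rho/(1-rho) = 0.72

0.72


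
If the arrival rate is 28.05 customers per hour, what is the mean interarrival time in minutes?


Mean interarrival time = 60/lambda = 60/28.05 = 2.14 minutes

2.14 minutes


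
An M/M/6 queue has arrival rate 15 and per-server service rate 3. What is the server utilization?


rho = lambda/(c*mu) = 15/(6*3) = 0.8333

0.8333


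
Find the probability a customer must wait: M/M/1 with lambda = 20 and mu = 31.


P(wait) = rho = lambda/mu = 20/31 = 0.6452

0.6452


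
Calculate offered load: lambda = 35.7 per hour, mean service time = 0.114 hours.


Offered load a = lambda * E[S] = 35.7 * 0.114 = 4.07 Erlangs

4.07 Erlangs


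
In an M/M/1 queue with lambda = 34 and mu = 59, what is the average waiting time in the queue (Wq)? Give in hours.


rho = 34/59; Wq = rho/(mu - lambda) = 0.0231 hours

0.0231 hours


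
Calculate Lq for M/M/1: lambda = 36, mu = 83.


rho = 36/83; Lq = rho^2/(1-rho) = 0.33

0.33


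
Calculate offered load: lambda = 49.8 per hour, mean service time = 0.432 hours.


Offered load a = lambda * E[S] = 49.8 * 0.432 = 21.51 Erlangs

21.51 Erlangs


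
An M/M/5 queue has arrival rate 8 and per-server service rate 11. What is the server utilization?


rho = lambda/(c*mu) = 8/(5*11) = 0.1455

0.1455


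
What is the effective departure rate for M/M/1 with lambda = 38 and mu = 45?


For a stable queue (lambda < mu), throughput = lambda = 38 per hour

38 per hour


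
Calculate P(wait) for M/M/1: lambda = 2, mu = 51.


P(wait) = rho = lambda/mu = 2/51 = 0.0392

0.0392


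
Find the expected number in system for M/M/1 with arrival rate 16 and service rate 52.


rho = 16/52; L = rho/(1-rho) = 0.44

0.44


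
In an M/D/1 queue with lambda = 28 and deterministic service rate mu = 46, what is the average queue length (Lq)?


M/D/1: Lq = rho^2 / (2*(1-rho)) where rho = 28/46; Lq = 0.47

0.47


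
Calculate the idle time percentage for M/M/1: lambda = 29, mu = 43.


Idle fraction = (1 - rho) * 100 = (1 - 29/43) * 100 = 32.6%

32.6%


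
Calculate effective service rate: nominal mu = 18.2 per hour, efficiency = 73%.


Effective rate = mu * efficiency = 18.2 * 0.73 = 13.29 per hour

13.29 per hour


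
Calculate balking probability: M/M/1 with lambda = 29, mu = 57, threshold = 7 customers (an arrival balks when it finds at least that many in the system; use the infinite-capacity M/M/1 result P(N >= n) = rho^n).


P(N >= 7) = rho^7 = (29/57)^7 = 0.0088

0.0088


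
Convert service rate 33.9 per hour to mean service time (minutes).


Mean service time = 60/mu = 60/33.9 = 1.77 minutes

1.77 minutes


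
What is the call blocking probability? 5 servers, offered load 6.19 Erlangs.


B(N,A) = (A^N/N!) / sum(A^k/k!, k=0..N) with N=5, A=6.19 = 0.3735

0.3735


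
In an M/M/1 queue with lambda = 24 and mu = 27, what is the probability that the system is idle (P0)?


P0 = 1 - rho = 1 - 24/27 = 0.1111

0.1111


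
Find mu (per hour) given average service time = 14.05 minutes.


mu = 60 / avg_service_time = 60 / 14.05 = 4.27 per hour

4.27 per hour


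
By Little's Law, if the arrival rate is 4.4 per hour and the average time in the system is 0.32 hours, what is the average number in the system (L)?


L = lambda * W = 4.4 * 0.32 = 1.41

1.41


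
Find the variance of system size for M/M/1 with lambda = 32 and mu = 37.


rho = 32/37; Var(N) = rho/(1-rho)^2 = 47.36

47.36


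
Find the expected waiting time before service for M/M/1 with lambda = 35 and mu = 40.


rho = 35/40; Wq = rho/(mu - lambda) = 0.175 hours

0.175 hours


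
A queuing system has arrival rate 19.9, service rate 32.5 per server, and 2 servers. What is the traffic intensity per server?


rho = lambda / (c * mu) = 19.9 / (2 * 32.5) = 0.3062

0.3062


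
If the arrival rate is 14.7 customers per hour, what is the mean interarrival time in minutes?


Mean interarrival time = 60/lambda = 60/14.7 = 4.08 minutes

4.08 minutes


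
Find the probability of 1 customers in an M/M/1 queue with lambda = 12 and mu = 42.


rho = 12/42; P(n) = (1-rho)*rho^n = (1-12/42)*(12/42)^1 = 0.2041

0.2041


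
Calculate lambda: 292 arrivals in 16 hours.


lambda = total arrivals / time = 292 / 16 = 18.25 per hour

18.25 per hour


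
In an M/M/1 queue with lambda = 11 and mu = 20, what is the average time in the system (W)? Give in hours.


W = 1/(mu - lambda) = 1/(20 - 11) = 0.1111 hours

0.1111 hours


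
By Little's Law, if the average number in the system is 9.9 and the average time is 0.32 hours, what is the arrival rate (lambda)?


lambda = L / W = 9.9 / 0.32 = 30.94 per hour

30.94 per hour


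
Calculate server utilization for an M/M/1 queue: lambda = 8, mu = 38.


rho = lambda/mu = 8/38 = 0.2105

0.2105


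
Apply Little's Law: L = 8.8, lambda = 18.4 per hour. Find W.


W = L / lambda = 8.8 / 18.4 = 0.4783 hours

0.4783 hours


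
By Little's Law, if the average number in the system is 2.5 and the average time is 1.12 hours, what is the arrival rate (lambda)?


lambda = L / W = 2.5 / 1.12 = 2.23 per hour

2.23 per hour


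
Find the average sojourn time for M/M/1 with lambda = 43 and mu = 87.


W = 1/(mu - lambda) = 1/(87 - 43) = 0.0227 hours

0.0227 hours


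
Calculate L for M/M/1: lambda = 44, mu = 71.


rho = 44/71; L = rho/(1-rho) = 1.63

1.63


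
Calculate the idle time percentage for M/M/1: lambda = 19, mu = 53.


Idle fraction = (1 - rho) * 100 = (1 - 19/53) * 100 = 64.2%

64.2%


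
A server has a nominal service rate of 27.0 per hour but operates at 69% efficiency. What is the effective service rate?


Effective rate = mu * efficiency = 27.0 * 0.69 = 18.63 per hour

18.63 per hour


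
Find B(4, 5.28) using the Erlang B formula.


B(N,A) = (A^N/N!) / sum(A^k/k!, k=0..N) with N=4, A=5.28 = 0.4198

0.4198


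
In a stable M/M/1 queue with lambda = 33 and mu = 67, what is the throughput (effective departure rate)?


For a stable queue (lambda < mu), throughput = lambda = 33 per hour

33 per hour


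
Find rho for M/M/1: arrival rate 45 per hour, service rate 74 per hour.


rho = lambda/mu = 45/74 = 0.6081

0.6081


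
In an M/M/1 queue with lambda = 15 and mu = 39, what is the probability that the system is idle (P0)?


P0 = 1 - rho = 1 - 15/39 = 0.6154

0.6154


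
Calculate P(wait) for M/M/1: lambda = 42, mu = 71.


P(wait) = rho = lambda/mu = 42/71 = 0.5915

0.5915


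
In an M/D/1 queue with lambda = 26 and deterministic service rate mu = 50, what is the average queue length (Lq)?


M/D/1: Lq = rho^2 / (2*(1-rho)) where rho = 26/50; Lq = 0.28

0.28


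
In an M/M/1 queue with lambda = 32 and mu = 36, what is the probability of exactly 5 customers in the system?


rho = 32/36; P(n) = (1-rho)*rho^n = (1-32/36)*(32/36)^5 = 0.0617

0.0617


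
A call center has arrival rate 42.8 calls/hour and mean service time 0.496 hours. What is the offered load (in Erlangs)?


Offered load a = lambda * E[S] = 42.8 * 0.496 = 21.23 Erlangs

21.23 Erlangs


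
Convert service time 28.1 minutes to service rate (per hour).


mu = 60 / avg_service_time = 60 / 28.1 = 2.14 per hour

2.14 per hour


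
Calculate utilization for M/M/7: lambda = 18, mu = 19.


rho = lambda/(c*mu) = 18/(7*19) = 0.1353

0.1353


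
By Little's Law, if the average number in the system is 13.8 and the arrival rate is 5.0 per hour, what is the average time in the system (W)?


W = L / lambda = 13.8 / 5.0 = 2.76 hours

2.76 hours


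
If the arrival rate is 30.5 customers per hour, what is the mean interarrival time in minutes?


Mean interarrival time = 60/lambda = 60/30.5 = 1.97 minutes

1.97 minutes


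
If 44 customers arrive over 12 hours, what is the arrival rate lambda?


lambda = total arrivals / time = 44 / 12 = 3.67 per hour

3.67 per hour


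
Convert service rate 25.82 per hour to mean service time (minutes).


Mean service time = 60/mu = 60/25.82 = 2.32 minutes

2.32 minutes


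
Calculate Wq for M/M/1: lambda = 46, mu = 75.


rho = 46/75; Wq = rho/(mu - lambda) = 0.0211 hours

0.0211 hours


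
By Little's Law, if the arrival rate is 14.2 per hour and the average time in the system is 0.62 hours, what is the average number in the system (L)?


L = lambda * W = 14.2 * 0.62 = 8.8

8.8


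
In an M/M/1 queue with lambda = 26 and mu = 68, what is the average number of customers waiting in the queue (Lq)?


rho = 26/68; Lq = rho^2/(1-rho) = 0.24

0.24


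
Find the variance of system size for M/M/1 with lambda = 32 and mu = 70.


rho = 32/70; Var(N) = rho/(1-rho)^2 = 1.55

1.55


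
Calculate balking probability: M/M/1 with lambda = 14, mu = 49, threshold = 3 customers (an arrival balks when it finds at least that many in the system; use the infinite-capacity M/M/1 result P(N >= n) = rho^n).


P(N >= 3) = rho^3 = (14/49)^3 = 0.0233

0.0233


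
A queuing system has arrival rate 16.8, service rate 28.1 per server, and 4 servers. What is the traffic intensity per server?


rho = lambda / (c * mu) = 16.8 / (4 * 28.1) = 0.1495

0.1495


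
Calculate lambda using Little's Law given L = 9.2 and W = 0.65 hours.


lambda = L / W = 9.2 / 0.65 = 14.15 per hour

14.15 per hour


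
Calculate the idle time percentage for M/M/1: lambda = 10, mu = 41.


Idle fraction = (1 - rho) * 100 = (1 - 10/41) * 100 = 75.6%

75.6%


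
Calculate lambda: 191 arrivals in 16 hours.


lambda = total arrivals / time = 191 / 16 = 11.94 per hour

11.94 per hour


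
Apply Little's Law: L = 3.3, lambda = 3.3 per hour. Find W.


W = L / lambda = 3.3 / 3.3 = 1.0 hours

1.0 hours


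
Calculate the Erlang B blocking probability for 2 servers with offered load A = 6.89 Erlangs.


B(N,A) = (A^N/N!) / sum(A^k/k!, k=0..N) with N=2, A=6.89 = 0.7505

0.7505


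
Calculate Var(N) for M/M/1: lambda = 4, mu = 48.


rho = 4/48; Var(N) = rho/(1-rho)^2 = 0.1

0.1


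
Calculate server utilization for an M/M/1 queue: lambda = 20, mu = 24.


rho = lambda/mu = 20/24 = 0.8333

0.8333


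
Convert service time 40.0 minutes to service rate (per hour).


mu = 60 / avg_service_time = 60 / 40.0 = 1.5 per hour

1.5 per hour


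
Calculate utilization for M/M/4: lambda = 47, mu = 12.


rho = lambda/(c*mu) = 47/(4*12) = 0.9792

0.9792


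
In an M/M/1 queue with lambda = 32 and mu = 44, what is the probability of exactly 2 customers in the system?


rho = 32/44; P(n) = (1-rho)*rho^n = (1-32/44)*(32/44)^2 = 0.1443

0.1443


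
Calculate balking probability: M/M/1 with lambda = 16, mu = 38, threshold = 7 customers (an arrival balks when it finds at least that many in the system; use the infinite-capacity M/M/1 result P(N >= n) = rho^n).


P(N >= 7) = rho^7 = (16/38)^7 = 0.0023

0.0023


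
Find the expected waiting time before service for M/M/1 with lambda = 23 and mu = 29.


rho = 23/29; Wq = rho/(mu - lambda) = 0.1322 hours

0.1322 hours


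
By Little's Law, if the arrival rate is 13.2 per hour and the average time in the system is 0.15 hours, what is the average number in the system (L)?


L = lambda * W = 13.2 * 0.15 = 1.98

1.98


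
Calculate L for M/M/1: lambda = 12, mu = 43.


rho = 12/43; L = rho/(1-rho) = 0.39

0.39


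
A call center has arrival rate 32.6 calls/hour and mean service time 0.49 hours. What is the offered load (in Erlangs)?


Offered load a = lambda * E[S] = 32.6 * 0.49 = 15.97 Erlangs

15.97 Erlangs


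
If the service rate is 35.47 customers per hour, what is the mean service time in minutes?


Mean service time = 60/mu = 60/35.47 = 1.69 minutes

1.69 minutes


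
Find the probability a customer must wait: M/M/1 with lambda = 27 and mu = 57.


P(wait) = rho = lambda/mu = 27/57 = 0.4737

0.4737


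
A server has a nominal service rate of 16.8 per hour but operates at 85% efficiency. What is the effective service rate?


Effective rate = mu * efficiency = 16.8 * 0.85 = 14.28 per hour

14.28 per hour


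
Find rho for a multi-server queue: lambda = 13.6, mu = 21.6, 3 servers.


rho = lambda / (c * mu) = 13.6 / (3 * 21.6) = 0.2099

0.2099


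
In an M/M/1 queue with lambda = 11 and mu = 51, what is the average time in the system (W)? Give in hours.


W = 1/(mu - lambda) = 1/(51 - 11) = 0.025 hours

0.025 hours


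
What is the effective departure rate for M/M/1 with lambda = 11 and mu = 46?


For a stable queue (lambda < mu), throughput = lambda = 11 per hour

11 per hour


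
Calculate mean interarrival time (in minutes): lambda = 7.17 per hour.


Mean interarrival time = 60/lambda = 60/7.17 = 8.37 minutes

8.37 minutes


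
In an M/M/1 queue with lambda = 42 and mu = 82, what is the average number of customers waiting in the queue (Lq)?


rho = 42/82; Lq = rho^2/(1-rho) = 0.54

0.54


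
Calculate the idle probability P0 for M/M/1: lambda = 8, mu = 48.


P0 = 1 - rho = 1 - 8/48 = 0.8333

0.8333


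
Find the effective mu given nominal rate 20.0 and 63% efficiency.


Effective rate = mu * efficiency = 20.0 * 0.63 = 12.6 per hour

12.6 per hour


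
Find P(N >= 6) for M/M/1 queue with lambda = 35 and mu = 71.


P(N >= 6) = rho^6 = (35/71)^6 = 0.0144

0.0144


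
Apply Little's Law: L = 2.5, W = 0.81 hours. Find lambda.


lambda = L / W = 2.5 / 0.81 = 3.09 per hour

3.09 per hour


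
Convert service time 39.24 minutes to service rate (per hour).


mu = 60 / avg_service_time = 60 / 39.24 = 1.53 per hour

1.53 per hour


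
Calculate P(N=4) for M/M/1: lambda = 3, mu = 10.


rho = 3/10; P(n) = (1-rho)*rho^n = (1-3/10)*(3/10)^4 = 0.0057

0.0057


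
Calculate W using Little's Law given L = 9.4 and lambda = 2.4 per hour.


W = L / lambda = 9.4 / 2.4 = 3.9167 hours

3.9167 hours


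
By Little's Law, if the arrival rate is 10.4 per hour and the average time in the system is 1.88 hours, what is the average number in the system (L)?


L = lambda * W = 10.4 * 1.88 = 19.55

19.55


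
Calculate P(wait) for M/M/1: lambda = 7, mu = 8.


P(wait) = rho = lambda/mu = 7/8 = 0.875

0.875


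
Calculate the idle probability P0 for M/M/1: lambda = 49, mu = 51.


P0 = 1 - rho = 1 - 49/51 = 0.0392

0.0392


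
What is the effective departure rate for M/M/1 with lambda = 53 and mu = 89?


For a stable queue (lambda < mu), throughput = lambda = 53 per hour

53 per hour


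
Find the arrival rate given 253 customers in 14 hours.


lambda = total arrivals / time = 253 / 14 = 18.07 per hour

18.07 per hour


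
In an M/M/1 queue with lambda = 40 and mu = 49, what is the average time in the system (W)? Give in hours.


W = 1/(mu - lambda) = 1/(49 - 40) = 0.1111 hours

0.1111 hours


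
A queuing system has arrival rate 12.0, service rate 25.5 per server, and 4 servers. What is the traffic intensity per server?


rho = lambda / (c * mu) = 12.0 / (4 * 25.5) = 0.1176

0.1176


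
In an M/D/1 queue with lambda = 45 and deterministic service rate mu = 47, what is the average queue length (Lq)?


M/D/1: Lq = rho^2 / (2*(1-rho)) where rho = 45/47; Lq = 10.77

10.77


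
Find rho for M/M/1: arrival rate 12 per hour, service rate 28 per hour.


rho = lambda/mu = 12/28 = 0.4286

0.4286


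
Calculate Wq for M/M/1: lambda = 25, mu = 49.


rho = 25/49; Wq = rho/(mu - lambda) = 0.0213 hours

0.0213 hours


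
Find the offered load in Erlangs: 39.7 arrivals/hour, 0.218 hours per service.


Offered load a = lambda * E[S] = 39.7 * 0.218 = 8.65 Erlangs

8.65 Erlangs


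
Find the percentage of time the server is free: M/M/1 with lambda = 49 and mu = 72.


Idle fraction = (1 - rho) * 100 = (1 - 49/72) * 100 = 31.9%

31.9%


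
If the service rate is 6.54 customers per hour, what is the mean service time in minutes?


Mean service time = 60/mu = 60/6.54 = 9.17 minutes

9.17 minutes


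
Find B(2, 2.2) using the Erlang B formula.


B(N,A) = (A^N/N!) / sum(A^k/k!, k=0..N) with N=2, A=2.2 = 0.4306

0.4306


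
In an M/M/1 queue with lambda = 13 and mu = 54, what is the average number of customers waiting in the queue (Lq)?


rho = 13/54; Lq = rho^2/(1-rho) = 0.08

0.08


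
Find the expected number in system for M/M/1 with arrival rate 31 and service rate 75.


rho = 31/75; L = rho/(1-rho) = 0.7

0.7


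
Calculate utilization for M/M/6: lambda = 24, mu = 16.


rho = lambda/(c*mu) = 24/(6*16) = 0.25

0.25


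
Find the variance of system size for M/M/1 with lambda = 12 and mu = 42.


rho = 12/42; Var(N) = rho/(1-rho)^2 = 0.56

0.56


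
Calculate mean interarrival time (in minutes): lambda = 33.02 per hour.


Mean interarrival time = 60/lambda = 60/33.02 = 1.82 minutes

1.82 minutes


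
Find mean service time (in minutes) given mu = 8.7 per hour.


Mean service time = 60/mu = 60/8.7 = 6.9 minutes

6.9 minutes


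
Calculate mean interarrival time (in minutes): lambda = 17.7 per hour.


Mean interarrival time = 60/lambda = 60/17.7 = 3.39 minutes

3.39 minutes


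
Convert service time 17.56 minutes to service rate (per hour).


mu = 60 / avg_service_time = 60 / 17.56 = 3.42 per hour

3.42 per hour


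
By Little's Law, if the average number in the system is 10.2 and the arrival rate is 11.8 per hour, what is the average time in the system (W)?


W = L / lambda = 10.2 / 11.8 = 0.8644 hours

0.8644 hours


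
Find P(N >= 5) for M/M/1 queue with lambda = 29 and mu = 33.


P(N >= 5) = rho^5 = (29/33)^5 = 0.5241

0.5241


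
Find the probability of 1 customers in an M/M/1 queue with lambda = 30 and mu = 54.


rho = 30/54; P(n) = (1-rho)*rho^n = (1-30/54)*(30/54)^1 = 0.2469

0.2469


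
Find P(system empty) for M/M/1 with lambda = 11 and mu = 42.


P0 = 1 - rho = 1 - 11/42 = 0.7381

0.7381


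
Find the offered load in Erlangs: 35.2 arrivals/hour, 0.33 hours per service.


Offered load a = lambda * E[S] = 35.2 * 0.33 = 11.62 Erlangs

11.62 Erlangs


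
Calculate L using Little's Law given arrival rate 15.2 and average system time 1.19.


L = lambda * W = 15.2 * 1.19 = 18.09

18.09


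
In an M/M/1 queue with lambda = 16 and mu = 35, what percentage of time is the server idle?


Idle fraction = (1 - rho) * 100 = (1 - 16/35) * 100 = 54.3%

54.3%


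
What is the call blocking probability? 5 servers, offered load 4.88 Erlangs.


B(N,A) = (A^N/N!) / sum(A^k/k!, k=0..N) with N=5, A=4.88 = 0.2751

0.2751


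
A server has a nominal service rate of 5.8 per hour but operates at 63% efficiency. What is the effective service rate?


Effective rate = mu * efficiency = 5.8 * 0.63 = 3.65 per hour

3.65 per hour


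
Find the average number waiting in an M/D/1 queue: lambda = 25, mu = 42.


M/D/1: Lq = rho^2 / (2*(1-rho)) where rho = 25/42; Lq = 0.44

0.44


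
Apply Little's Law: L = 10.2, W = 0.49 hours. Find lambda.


lambda = L / W = 10.2 / 0.49 = 20.82 per hour

20.82 per hour


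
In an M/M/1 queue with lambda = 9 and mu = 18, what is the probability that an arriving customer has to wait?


P(wait) = rho = lambda/mu = 9/18 = 0.5

0.5


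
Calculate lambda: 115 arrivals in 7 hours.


lambda = total arrivals / time = 115 / 7 = 16.43 per hour

16.43 per hour


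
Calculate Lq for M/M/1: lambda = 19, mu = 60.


rho = 19/60; Lq = rho^2/(1-rho) = 0.15

0.15


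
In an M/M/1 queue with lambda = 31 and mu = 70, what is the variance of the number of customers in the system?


rho = 31/70; Var(N) = rho/(1-rho)^2 = 1.43

1.43


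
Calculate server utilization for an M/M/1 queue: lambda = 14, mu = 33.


rho = lambda/mu = 14/33 = 0.4242

0.4242


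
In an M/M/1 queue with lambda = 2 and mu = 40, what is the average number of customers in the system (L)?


rho = 2/40; L = rho/(1-rho) = 0.05

0.05


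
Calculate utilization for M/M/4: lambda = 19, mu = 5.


rho = lambda/(c*mu) = 19/(4*5) = 0.95

0.95


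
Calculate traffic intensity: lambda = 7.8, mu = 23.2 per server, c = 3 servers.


rho = lambda / (c * mu) = 7.8 / (3 * 23.2) = 0.1121

0.1121


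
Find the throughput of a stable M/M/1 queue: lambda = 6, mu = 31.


For a stable queue (lambda < mu), throughput = lambda = 6 per hour

6 per hour


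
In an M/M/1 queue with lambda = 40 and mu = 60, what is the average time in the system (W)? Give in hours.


W = 1/(mu - lambda) = 1/(60 - 40) = 0.05 hours

0.05 hours


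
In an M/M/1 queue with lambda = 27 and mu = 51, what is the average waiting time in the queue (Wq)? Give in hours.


rho = 27/51; Wq = rho/(mu - lambda) = 0.0221 hours

0.0221 hours


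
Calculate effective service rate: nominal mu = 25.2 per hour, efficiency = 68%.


Effective rate = mu * efficiency = 25.2 * 0.68 = 17.14 per hour

17.14 per hour


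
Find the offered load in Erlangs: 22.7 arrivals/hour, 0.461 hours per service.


Offered load a = lambda * E[S] = 22.7 * 0.461 = 10.46 Erlangs

10.46 Erlangs


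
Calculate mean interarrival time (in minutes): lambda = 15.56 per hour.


Mean interarrival time = 60/lambda = 60/15.56 = 3.86 minutes

3.86 minutes


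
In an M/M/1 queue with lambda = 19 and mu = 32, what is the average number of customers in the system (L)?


rho = 19/32; L = rho/(1-rho) = 1.46

1.46


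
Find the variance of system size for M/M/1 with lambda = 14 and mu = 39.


rho = 14/39; Var(N) = rho/(1-rho)^2 = 0.87

0.87


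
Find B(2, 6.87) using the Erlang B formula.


B(N,A) = (A^N/N!) / sum(A^k/k!, k=0..N) with N=2, A=6.87 = 0.7499

0.7499


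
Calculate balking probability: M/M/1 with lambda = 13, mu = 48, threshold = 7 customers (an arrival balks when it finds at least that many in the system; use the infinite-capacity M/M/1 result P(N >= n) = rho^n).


P(N >= 7) = rho^7 = (13/48)^7 = 0.0001

0.0001


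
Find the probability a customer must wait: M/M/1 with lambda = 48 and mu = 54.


P(wait) = rho = lambda/mu = 48/54 = 0.8889

0.8889


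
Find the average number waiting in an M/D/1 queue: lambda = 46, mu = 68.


M/D/1: Lq = rho^2 / (2*(1-rho)) where rho = 46/68; Lq = 0.71

0.71


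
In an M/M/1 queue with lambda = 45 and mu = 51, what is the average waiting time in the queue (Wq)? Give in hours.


rho = 45/51; Wq = rho/(mu - lambda) = 0.1471 hours

0.1471 hours


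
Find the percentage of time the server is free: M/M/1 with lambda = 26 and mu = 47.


Idle fraction = (1 - rho) * 100 = (1 - 26/47) * 100 = 44.7%

44.7%


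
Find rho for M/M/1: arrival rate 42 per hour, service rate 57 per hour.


rho = lambda/mu = 42/57 = 0.7368

0.7368


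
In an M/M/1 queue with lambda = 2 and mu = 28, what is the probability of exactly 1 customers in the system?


rho = 2/28; P(n) = (1-rho)*rho^n = (1-2/28)*(2/28)^1 = 0.0663

0.0663


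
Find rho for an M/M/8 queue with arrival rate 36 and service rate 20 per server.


rho = lambda/(c*mu) = 36/(8*20) = 0.225

0.225


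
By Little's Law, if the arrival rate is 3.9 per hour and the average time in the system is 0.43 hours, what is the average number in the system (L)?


L = lambda * W = 3.9 * 0.43 = 1.68

1.68


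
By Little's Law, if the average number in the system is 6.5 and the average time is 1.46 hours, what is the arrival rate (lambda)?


lambda = L / W = 6.5 / 1.46 = 4.45 per hour

4.45 per hour


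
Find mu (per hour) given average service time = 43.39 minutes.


mu = 60 / avg_service_time = 60 / 43.39 = 1.38 per hour

1.38 per hour


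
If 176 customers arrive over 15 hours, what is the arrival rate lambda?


lambda = total arrivals / time = 176 / 15 = 11.73 per hour

11.73 per hour


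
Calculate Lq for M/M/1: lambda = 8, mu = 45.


rho = 8/45; Lq = rho^2/(1-rho) = 0.04

0.04


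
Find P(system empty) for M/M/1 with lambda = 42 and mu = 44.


P0 = 1 - rho = 1 - 42/44 = 0.0455

0.0455


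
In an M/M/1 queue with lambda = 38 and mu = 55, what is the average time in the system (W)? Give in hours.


W = 1/(mu - lambda) = 1/(55 - 38) = 0.0588 hours

0.0588 hours


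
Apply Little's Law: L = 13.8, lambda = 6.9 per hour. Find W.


W = L / lambda = 13.8 / 6.9 = 2.0 hours

2.0 hours


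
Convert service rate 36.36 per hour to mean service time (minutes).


Mean service time = 60/mu = 60/36.36 = 1.65 minutes

1.65 minutes


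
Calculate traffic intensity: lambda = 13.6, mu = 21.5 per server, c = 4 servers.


rho = lambda / (c * mu) = 13.6 / (4 * 21.5) = 0.1581

0.1581


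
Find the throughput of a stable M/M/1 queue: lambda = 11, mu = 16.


For a stable queue (lambda < mu), throughput = lambda = 11 per hour

11 per hour


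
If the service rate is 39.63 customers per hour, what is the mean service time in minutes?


Mean service time = 60/mu = 60/39.63 = 1.51 minutes

1.51 minutes


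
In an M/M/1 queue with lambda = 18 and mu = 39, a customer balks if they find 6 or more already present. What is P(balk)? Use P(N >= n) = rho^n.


P(N >= 6) = rho^6 = (18/39)^6 = 0.0097

0.0097


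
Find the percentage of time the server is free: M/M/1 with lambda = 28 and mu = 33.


Idle fraction = (1 - rho) * 100 = (1 - 28/33) * 100 = 15.2%

15.2%


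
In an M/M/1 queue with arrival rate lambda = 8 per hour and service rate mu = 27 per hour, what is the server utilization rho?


rho = lambda/mu = 8/27 = 0.2963

0.2963


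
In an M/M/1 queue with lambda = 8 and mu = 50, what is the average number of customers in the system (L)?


rho = 8/50; L = rho/(1-rho) = 0.19

0.19


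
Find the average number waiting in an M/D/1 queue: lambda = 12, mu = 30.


M/D/1: Lq = rho^2 / (2*(1-rho)) where rho = 12/30; Lq = 0.13

0.13


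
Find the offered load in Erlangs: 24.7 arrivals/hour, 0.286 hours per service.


Offered load a = lambda * E[S] = 24.7 * 0.286 = 7.06 Erlangs

7.06 Erlangs


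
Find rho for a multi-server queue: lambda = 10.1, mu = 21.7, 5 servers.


rho = lambda / (c * mu) = 10.1 / (5 * 21.7) = 0.0931

0.0931


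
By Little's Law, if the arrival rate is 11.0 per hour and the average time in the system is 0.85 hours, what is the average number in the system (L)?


L = lambda * W = 11.0 * 0.85 = 9.35

9.35


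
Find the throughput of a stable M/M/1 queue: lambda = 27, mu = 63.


For a stable queue (lambda < mu), throughput = lambda = 27 per hour

27 per hour


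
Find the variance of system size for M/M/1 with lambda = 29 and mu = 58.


rho = 29/58; Var(N) = rho/(1-rho)^2 = 2.0

2.0


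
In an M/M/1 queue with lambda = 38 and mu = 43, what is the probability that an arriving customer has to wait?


P(wait) = rho = lambda/mu = 38/43 = 0.8837

0.8837


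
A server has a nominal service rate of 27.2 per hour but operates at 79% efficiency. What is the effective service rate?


Effective rate = mu * efficiency = 27.2 * 0.79 = 21.49 per hour

21.49 per hour


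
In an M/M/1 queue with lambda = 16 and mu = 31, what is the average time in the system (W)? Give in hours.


W = 1/(mu - lambda) = 1/(31 - 16) = 0.0667 hours

0.0667 hours


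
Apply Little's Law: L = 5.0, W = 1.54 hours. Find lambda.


lambda = L / W = 5.0 / 1.54 = 3.25 per hour

3.25 per hour


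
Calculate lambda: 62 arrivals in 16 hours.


lambda = total arrivals / time = 62 / 16 = 3.88 per hour

3.88 per hour


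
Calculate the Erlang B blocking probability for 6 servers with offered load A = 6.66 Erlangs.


B(N,A) = (A^N/N!) / sum(A^k/k!, k=0..N) with N=6, A=6.66 = 0.3096

0.3096


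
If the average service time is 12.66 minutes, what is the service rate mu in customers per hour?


mu = 60 / avg_service_time = 60 / 12.66 = 4.74 per hour

4.74 per hour


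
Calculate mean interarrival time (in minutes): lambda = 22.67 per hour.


Mean interarrival time = 60/lambda = 60/22.67 = 2.65 minutes

2.65 minutes


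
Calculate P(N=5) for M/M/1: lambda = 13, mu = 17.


rho = 13/17; P(n) = (1-rho)*rho^n = (1-13/17)*(13/17)^5 = 0.0615

0.0615


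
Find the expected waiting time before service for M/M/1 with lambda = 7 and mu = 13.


rho = 7/13; Wq = rho/(mu - lambda) = 0.0897 hours

0.0897 hours


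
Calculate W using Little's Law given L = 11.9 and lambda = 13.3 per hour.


W = L / lambda = 11.9 / 13.3 = 0.8947 hours

0.8947 hours


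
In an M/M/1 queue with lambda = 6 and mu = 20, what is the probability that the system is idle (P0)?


P0 = 1 - rho = 1 - 6/20 = 0.7

0.7


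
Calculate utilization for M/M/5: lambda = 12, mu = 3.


rho = lambda/(c*mu) = 12/(5*3) = 0.8

0.8


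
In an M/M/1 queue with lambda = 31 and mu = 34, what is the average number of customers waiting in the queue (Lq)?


rho = 31/34; Lq = rho^2/(1-rho) = 9.42

9.42


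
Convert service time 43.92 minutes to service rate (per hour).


mu = 60 / avg_service_time = 60 / 43.92 = 1.37 per hour

1.37 per hour


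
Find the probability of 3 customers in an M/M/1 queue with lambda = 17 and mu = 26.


rho = 17/26; P(n) = (1-rho)*rho^n = (1-17/26)*(17/26)^3 = 0.0968

0.0968


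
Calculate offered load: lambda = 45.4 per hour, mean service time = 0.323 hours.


Offered load a = lambda * E[S] = 45.4 * 0.323 = 14.66 Erlangs

14.66 Erlangs


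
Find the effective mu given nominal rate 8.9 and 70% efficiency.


Effective rate = mu * efficiency = 8.9 * 0.7 = 6.23 per hour

6.23 per hour


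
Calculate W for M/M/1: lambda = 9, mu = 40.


W = 1/(mu - lambda) = 1/(40 - 9) = 0.0323 hours

0.0323 hours


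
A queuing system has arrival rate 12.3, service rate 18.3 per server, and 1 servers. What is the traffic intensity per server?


rho = lambda / (c * mu) = 12.3 / (1 * 18.3) = 0.6721

0.6721


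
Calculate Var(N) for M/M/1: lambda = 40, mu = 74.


rho = 40/74; Var(N) = rho/(1-rho)^2 = 2.56

2.56


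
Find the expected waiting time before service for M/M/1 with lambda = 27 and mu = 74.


rho = 27/74; Wq = rho/(mu - lambda) = 0.0078 hours

0.0078 hours


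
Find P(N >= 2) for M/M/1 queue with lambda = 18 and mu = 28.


P(N >= 2) = rho^2 = (18/28)^2 = 0.4133

0.4133


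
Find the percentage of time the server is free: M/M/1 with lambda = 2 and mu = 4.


Idle fraction = (1 - rho) * 100 = (1 - 2/4) * 100 = 50.0%

50.0%


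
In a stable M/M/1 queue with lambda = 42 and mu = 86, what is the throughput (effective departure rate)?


For a stable queue (lambda < mu), throughput = lambda = 42 per hour

42 per hour


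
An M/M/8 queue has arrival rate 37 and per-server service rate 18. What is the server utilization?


rho = lambda/(c*mu) = 37/(8*18) = 0.2569

0.2569


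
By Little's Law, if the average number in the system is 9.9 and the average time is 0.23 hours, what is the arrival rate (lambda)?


lambda = L / W = 9.9 / 0.23 = 43.04 per hour

43.04 per hour


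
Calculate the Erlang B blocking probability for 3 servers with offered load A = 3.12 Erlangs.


B(N,A) = (A^N/N!) / sum(A^k/k!, k=0..N) with N=3, A=3.12 = 0.3603

0.3603


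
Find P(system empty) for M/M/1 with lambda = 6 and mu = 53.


P0 = 1 - rho = 1 - 6/53 = 0.8868

0.8868


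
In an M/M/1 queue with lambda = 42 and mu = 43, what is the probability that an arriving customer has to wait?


P(wait) = rho = lambda/mu = 42/43 = 0.9767

0.9767


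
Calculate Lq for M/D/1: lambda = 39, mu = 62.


M/D/1: Lq = rho^2 / (2*(1-rho)) where rho = 39/62; Lq = 0.53

0.53


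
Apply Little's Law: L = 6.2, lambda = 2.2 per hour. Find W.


W = L / lambda = 6.2 / 2.2 = 2.8182 hours

2.8182 hours


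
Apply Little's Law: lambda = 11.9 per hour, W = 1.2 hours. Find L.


L = lambda * W = 11.9 * 1.2 = 14.28

14.28


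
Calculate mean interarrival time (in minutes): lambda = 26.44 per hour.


Mean interarrival time = 60/lambda = 60/26.44 = 2.27 minutes

2.27 minutes


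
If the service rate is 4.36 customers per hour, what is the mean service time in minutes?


Mean service time = 60/mu = 60/4.36 = 13.76 minutes

13.76 minutes


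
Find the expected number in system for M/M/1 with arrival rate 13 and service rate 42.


rho = 13/42; L = rho/(1-rho) = 0.45

0.45


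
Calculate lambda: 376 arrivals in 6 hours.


lambda = total arrivals / time = 376 / 6 = 62.67 per hour

62.67 per hour


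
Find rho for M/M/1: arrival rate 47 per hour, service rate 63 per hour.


rho = lambda/mu = 47/63 = 0.746

0.746


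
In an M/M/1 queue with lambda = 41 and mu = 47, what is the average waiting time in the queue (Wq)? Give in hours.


rho = 41/47; Wq = rho/(mu - lambda) = 0.1454 hours

0.1454 hours


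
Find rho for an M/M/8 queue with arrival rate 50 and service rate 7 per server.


rho = lambda/(c*mu) = 50/(8*7) = 0.8929

0.8929


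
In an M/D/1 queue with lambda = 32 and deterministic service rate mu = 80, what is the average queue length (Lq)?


M/D/1: Lq = rho^2 / (2*(1-rho)) where rho = 32/80; Lq = 0.13

0.13


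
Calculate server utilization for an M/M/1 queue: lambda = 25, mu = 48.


rho = lambda/mu = 25/48 = 0.5208

0.5208


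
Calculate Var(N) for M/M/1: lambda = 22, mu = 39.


rho = 22/39; Var(N) = rho/(1-rho)^2 = 2.97

2.97


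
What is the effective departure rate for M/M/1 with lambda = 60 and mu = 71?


For a stable queue (lambda < mu), throughput = lambda = 60 per hour

60 per hour


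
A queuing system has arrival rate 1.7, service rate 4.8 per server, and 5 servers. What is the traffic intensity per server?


rho = lambda / (c * mu) = 1.7 / (5 * 4.8) = 0.0708

0.0708


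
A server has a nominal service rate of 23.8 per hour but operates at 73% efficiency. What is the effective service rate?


Effective rate = mu * efficiency = 23.8 * 0.73 = 17.37 per hour

17.37 per hour


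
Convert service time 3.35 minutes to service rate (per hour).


mu = 60 / avg_service_time = 60 / 3.35 = 17.91 per hour

17.91 per hour


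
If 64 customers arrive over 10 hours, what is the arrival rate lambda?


lambda = total arrivals / time = 64 / 10 = 6.4 per hour

6.4 per hour


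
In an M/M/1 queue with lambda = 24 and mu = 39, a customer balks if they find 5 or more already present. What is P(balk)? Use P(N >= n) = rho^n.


P(N >= 5) = rho^5 = (24/39)^5 = 0.0883

0.0883


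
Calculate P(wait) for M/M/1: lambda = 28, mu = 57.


P(wait) = rho = lambda/mu = 28/57 = 0.4912

0.4912


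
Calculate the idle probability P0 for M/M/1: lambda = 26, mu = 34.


P0 = 1 - rho = 1 - 26/34 = 0.2353

0.2353


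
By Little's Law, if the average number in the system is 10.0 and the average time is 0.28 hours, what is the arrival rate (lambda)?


lambda = L / W = 10.0 / 0.28 = 35.71 per hour

35.71 per hour


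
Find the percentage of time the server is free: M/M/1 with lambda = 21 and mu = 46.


Idle fraction = (1 - rho) * 100 = (1 - 21/46) * 100 = 54.3%

54.3%


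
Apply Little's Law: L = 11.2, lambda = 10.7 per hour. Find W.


W = L / lambda = 11.2 / 10.7 = 1.0467 hours

1.0467 hours


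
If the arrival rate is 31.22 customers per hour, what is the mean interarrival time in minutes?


Mean interarrival time = 60/lambda = 60/31.22 = 1.92 minutes

1.92 minutes


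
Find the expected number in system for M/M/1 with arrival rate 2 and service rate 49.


rho = 2/49; L = rho/(1-rho) = 0.04

0.04


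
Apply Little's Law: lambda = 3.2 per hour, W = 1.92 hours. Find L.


L = lambda * W = 3.2 * 1.92 = 6.14

6.14


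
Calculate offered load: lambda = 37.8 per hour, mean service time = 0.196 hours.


Offered load a = lambda * E[S] = 37.8 * 0.196 = 7.41 Erlangs

7.41 Erlangs


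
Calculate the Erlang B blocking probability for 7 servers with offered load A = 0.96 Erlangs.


B(N,A) = (A^N/N!) / sum(A^k/k!, k=0..N) with N=7, A=0.96 = 0.0001

0.0001


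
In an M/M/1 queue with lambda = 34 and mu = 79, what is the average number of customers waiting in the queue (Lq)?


rho = 34/79; Lq = rho^2/(1-rho) = 0.33

0.33


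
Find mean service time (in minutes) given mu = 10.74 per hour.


Mean service time = 60/mu = 60/10.74 = 5.59 minutes

5.59 minutes


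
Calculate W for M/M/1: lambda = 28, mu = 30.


W = 1/(mu - lambda) = 1/(30 - 28) = 0.5 hours

0.5 hours


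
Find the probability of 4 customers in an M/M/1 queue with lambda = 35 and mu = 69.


rho = 35/69; P(n) = (1-rho)*rho^n = (1-35/69)*(35/69)^4 = 0.0326

0.0326


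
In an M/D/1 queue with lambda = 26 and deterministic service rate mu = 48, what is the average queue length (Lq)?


M/D/1: Lq = rho^2 / (2*(1-rho)) where rho = 26/48; Lq = 0.32

0.32


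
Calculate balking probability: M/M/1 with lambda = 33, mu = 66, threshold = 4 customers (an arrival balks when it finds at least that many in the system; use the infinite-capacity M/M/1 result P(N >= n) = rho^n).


P(N >= 4) = rho^4 = (33/66)^4 = 0.0625

0.0625


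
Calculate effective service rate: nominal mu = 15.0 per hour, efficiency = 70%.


Effective rate = mu * efficiency = 15.0 * 0.7 = 10.5 per hour

10.5 per hour


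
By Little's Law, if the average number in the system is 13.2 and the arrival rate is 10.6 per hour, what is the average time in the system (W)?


W = L / lambda = 13.2 / 10.6 = 1.2453 hours

1.2453 hours


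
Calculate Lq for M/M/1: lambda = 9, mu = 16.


rho = 9/16; Lq = rho^2/(1-rho) = 0.72

0.72


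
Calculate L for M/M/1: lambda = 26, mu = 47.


rho = 26/47; L = rho/(1-rho) = 1.24

1.24


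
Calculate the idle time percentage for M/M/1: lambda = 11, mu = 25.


Idle fraction = (1 - rho) * 100 = (1 - 11/25) * 100 = 56.0%

56.0%


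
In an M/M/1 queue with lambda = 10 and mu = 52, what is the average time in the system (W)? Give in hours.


W = 1/(mu - lambda) = 1/(52 - 10) = 0.0238 hours

0.0238 hours


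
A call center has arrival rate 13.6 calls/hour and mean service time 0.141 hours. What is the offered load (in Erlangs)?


Offered load a = lambda * E[S] = 13.6 * 0.141 = 1.92 Erlangs

1.92 Erlangs


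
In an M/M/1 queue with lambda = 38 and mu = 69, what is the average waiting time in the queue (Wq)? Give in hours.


rho = 38/69; Wq = rho/(mu - lambda) = 0.0178 hours

0.0178 hours


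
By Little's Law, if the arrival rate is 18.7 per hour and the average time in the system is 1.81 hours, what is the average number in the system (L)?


L = lambda * W = 18.7 * 1.81 = 33.85

33.85


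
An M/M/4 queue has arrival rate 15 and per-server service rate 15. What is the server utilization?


rho = lambda/(c*mu) = 15/(4*15) = 0.25

0.25


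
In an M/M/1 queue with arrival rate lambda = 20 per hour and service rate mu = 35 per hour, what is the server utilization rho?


rho = lambda/mu = 20/35 = 0.5714

0.5714


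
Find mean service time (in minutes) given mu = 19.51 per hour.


Mean service time = 60/mu = 60/19.51 = 3.08 minutes

3.08 minutes


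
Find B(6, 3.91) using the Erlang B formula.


B(N,A) = (A^N/N!) / sum(A^k/k!, k=0..N) with N=6, A=3.91 = 0.1107

0.1107
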